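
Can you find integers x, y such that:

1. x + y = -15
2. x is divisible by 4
Yes

Take x = 0, y = -15. Substituting into each constraint:
  (1) 0 + (-15) = -15 ✓
  (2) 0 = 4 × 0, remainder 0 ✓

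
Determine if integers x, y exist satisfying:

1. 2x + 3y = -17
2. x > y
Yes

Take x = -1, y = -5. Substituting into each constraint:
  (1) 2(-1) + 3(-5) = -17 ✓
  (2) -1 > -5 ✓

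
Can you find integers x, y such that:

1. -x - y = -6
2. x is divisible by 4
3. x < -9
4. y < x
No

A contradictory subset is {-x - y = -6, x < -9, y < x}. No integer assignment can satisfy these jointly:

  - -x - y = -6: is a linear equation tying the variables together
  - x < -9: bounds one variable relative to a constant
  - y < x: bounds one variable relative to another variable

Propagating the comparison: y < x and x ≤ -10 give y ≤ -11. Range argument: with x ∈ [−∞, -10], y ∈ [−∞, -11], the left side of the equation is at least 21, but the right side is -6 < 21. No integer solution exists.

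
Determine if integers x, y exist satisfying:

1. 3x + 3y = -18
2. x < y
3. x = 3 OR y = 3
Yes

Take x = -9, y = 3. Substituting into each constraint:
  (1) 3(-9) + 3(3) = -18 ✓
  (2) -9 < 3 ✓
  (3) y = 3, target 3 ✓ (second branch holds)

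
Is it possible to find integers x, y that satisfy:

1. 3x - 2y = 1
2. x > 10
Yes

Take x = 11, y = 16. Substituting into each constraint:
  (1) 3(11) - 2(16) = 1 ✓
  (2) 11 > 10 ✓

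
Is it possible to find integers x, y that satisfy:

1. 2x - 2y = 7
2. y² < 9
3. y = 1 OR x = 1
No

Even the single constraint (2x - 2y = 7) is infeasible over the integers.

  - 2x - 2y = 7: every term on the left is divisible by 2, so the LHS ≡ 0 (mod 2), but the RHS 7 is not — no integer solution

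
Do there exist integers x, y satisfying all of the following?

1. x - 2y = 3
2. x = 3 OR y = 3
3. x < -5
No

The full constraint system is jointly infeasible over the integers. Each constraint and what it forces:

  - x - 2y = 3: is a linear equation tying the variables together
  - x = 3 OR y = 3: forces a choice: either x = 3 or y = 3
  - x < -5: bounds one variable relative to a constant

Split on the disjunction (x = 3 OR y = 3):
  • If x = 3: this contradicts the bound x ≤ -6.
  • If y = 3: the equation forces x = 9, which contradicts the bound x ≤ -6.
Both branches are infeasible, so the system has no integer solution.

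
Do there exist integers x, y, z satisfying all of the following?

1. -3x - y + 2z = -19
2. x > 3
Yes

Take x = 4, y = 7, z = 0. Substituting into each constraint:
  (1) -3(4) + (-7) + 2(0) = -19 ✓
  (2) 4 > 3 ✓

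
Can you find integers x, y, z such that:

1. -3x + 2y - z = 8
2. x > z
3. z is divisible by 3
Yes

Take x = 2, y = 7, z = 0. Substituting into each constraint:
  (1) -3(2) + 2(7) + 0 = 8 ✓
  (2) 2 > 0 ✓
  (3) 0 = 3 × 0, remainder 0 ✓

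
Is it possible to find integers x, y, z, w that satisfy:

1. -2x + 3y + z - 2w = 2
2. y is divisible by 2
Yes

Take x = 0, y = 0, z = 0, w = -1. Substituting into each constraint:
  (1) -2(0) + 3(0) + 0 - 2(-1) = 2 ✓
  (2) 0 = 2 × 0, remainder 0 ✓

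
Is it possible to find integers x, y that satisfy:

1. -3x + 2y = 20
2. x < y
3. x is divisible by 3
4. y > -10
Yes

Take x = 0, y = 10. Substituting into each constraint:
  (1) -3(0) + 2(10) = 20 ✓
  (2) 0 < 10 ✓
  (3) 0 = 3 × 0, remainder 0 ✓
  (4) 10 > -10 ✓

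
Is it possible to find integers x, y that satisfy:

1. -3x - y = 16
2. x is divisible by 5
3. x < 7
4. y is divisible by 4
Yes

Take x = 0, y = -16. Substituting into each constraint:
  (1) -3(0) + 16 = 16 ✓
  (2) 0 = 5 × 0, remainder 0 ✓
  (3) 0 < 7 ✓
  (4) -16 = 4 × -4, remainder 0 ✓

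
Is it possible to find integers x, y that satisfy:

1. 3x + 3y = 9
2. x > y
Yes

Take x = 3, y = 0. Substituting into each constraint:
  (1) 3(3) + 3(0) = 9 ✓
  (2) 3 > 0 ✓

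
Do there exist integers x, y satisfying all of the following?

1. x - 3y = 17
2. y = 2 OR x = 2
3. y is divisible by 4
No

The full constraint system is jointly infeasible over the integers. Each constraint and what it forces:

  - x - 3y = 17: is a linear equation tying the variables together
  - y = 2 OR x = 2: forces a choice: either y = 2 or x = 2
  - y is divisible by 4: restricts y to multiples of 4

Split on the disjunction (y = 2 OR x = 2):
  • If y = 2: this contradicts the divisibility constraint — 2 is not a multiple of 4.
  • If x = 2: with x = 2, writing y = 4y', every remaining term of the linear equation is divisible by 12, so the left side is ≡ 0 (mod 12); but the right side 15 ≡ 3 (mod 12). No integers can satisfy it.
Both branches are infeasible, so the system has no integer solution.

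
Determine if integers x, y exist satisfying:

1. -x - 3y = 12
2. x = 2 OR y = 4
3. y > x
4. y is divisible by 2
Yes

Take x = -24, y = 4. Substituting into each constraint:
  (1) 24 - 3(4) = 12 ✓
  (2) y = 4, target 4 ✓ (second branch holds)
  (3) 4 > -24 ✓
  (4) 4 = 2 × 2, remainder 0 ✓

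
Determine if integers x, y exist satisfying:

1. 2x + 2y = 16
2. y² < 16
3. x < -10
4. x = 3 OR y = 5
No

A contradictory subset is {2x + 2y = 16, x < -10, x = 3 OR y = 5}. No integer assignment can satisfy these jointly:

  - 2x + 2y = 16: is a linear equation tying the variables together
  - x < -10: bounds one variable relative to a constant
  - x = 3 OR y = 5: forces a choice: either x = 3 or y = 5

Split on the disjunction (x = 3 OR y = 5):
  • If x = 3: this contradicts the bound x ≤ -11.
  • If y = 5: the equation forces x = 3, which contradicts the bound x ≤ -11.
Both branches are infeasible, so the system has no integer solution.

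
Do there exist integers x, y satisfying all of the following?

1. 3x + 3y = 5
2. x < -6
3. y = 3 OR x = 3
No

Even the single constraint (3x + 3y = 5) is infeasible over the integers.

  - 3x + 3y = 5: every term on the left is divisible by 3, so the LHS ≡ 0 (mod 3), but the RHS 5 is not — no integer solution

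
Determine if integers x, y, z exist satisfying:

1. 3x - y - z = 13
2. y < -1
Yes

Take x = 0, y = -2, z = -11. Substituting into each constraint:
  (1) 3(0) + 2 + 11 = 13 ✓
  (2) -2 < -1 ✓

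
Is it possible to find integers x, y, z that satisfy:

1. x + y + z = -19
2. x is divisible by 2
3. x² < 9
Yes

Take x = 0, y = 0, z = -19. Substituting into each constraint:
  (1) 0 + 0 + (-19) = -19 ✓
  (2) 0 = 2 × 0, remainder 0 ✓
  (3) x² = (0)² = 0, and 0 < 9 ✓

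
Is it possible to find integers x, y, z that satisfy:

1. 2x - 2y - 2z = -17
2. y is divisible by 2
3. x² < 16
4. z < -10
No

Even the single constraint (2x - 2y - 2z = -17) is infeasible over the integers.

  - 2x - 2y - 2z = -17: every term on the left is divisible by 2, so the LHS ≡ 0 (mod 2), but the RHS -17 is not — no integer solution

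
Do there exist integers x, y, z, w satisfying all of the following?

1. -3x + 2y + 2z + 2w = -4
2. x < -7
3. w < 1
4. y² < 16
Yes

Take x = -8, y = 0, z = -14, w = 0. Substituting into each constraint:
  (1) -3(-8) + 2(0) + 2(-14) + 2(0) = -4 ✓
  (2) -8 < -7 ✓
  (3) 0 < 1 ✓
  (4) y² = (0)² = 0, and 0 < 16 ✓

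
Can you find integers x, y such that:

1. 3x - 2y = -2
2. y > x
Yes

Take x = 0, y = 1. Substituting into each constraint:
  (1) 3(0) - 2(1) = -2 ✓
  (2) 1 > 0 ✓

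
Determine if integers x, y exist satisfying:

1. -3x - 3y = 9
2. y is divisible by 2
Yes

Take x = -3, y = 0. Substituting into each constraint:
  (1) -3(-3) - 3(0) = 9 ✓
  (2) 0 = 2 × 0, remainder 0 ✓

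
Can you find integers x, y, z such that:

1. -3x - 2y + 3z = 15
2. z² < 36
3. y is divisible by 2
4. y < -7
Yes

Take x = 2, y = -12, z = -1. Substituting into each constraint:
  (1) -3(2) - 2(-12) + 3(-1) = 15 ✓
  (2) z² = (-1)² = 1, and 1 < 36 ✓
  (3) -12 = 2 × -6, remainder 0 ✓
  (4) -12 < -7 ✓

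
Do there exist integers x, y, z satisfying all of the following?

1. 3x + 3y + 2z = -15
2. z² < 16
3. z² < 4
Yes

Take x = -5, y = 0, z = 0. Substituting into each constraint:
  (1) 3(-5) + 3(0) + 2(0) = -15 ✓
  (2) z² = (0)² = 0, and 0 < 16 ✓
  (3) z² = (0)² = 0, and 0 < 4 ✓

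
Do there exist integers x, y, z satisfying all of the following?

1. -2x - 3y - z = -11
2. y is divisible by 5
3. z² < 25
Yes

Take x = 5, y = 0, z = 1. Substituting into each constraint:
  (1) -2(5) - 3(0) + (-1) = -11 ✓
  (2) 0 = 5 × 0, remainder 0 ✓
  (3) z² = (1)² = 1, and 1 < 25 ✓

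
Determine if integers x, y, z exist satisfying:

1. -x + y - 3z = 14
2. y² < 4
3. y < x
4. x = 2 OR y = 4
Yes

Take x = 2, y = 1, z = -5. Substituting into each constraint:
  (1) (-2) + 1 - 3(-5) = 14 ✓
  (2) y² = (1)² = 1, and 1 < 4 ✓
  (3) 1 < 2 ✓
  (4) x = 2, target 2 ✓ (first branch holds)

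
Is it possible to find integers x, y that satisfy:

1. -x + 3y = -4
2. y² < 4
Yes

Take x = 1, y = -1. Substituting into each constraint:
  (1) (-1) + 3(-1) = -4 ✓
  (2) y² = (-1)² = 1, and 1 < 4 ✓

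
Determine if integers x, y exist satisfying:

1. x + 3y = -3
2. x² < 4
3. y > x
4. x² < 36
No

A contradictory subset is {x + 3y = -3, x² < 4, y > x}. No integer assignment can satisfy these jointly:

  - x + 3y = -3: is a linear equation tying the variables together
  - x² < 4: restricts x to |x| ≤ 1
  - y > x: bounds one variable relative to another variable

Propagating the comparison: y > x and x ≥ -1 give y ≥ 0. Range argument: with x ∈ [-1, 1], y ∈ [0, ∞], the left side of the equation is at least -1, but the right side is -3 < -1. No integer solution exists.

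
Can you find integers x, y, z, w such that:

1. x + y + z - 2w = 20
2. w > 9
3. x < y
Yes

Take x = 0, y = 1, z = 39, w = 10. Substituting into each constraint:
  (1) 0 + 1 + 39 - 2(10) = 20 ✓
  (2) 10 > 9 ✓
  (3) 0 < 1 ✓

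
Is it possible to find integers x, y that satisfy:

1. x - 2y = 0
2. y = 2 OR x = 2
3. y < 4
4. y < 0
No

A contradictory subset is {x - 2y = 0, y = 2 OR x = 2, y < 0}. No integer assignment can satisfy these jointly:

  - x - 2y = 0: is a linear equation tying the variables together
  - y = 2 OR x = 2: forces a choice: either y = 2 or x = 2
  - y < 0: bounds one variable relative to a constant

Split on the disjunction (y = 2 OR x = 2):
  • If y = 2: this contradicts the bound y ≤ -1.
  • If x = 2: the equation forces y = 1, which contradicts the bound y ≤ -1.
Both branches are infeasible, so the system has no integer solution.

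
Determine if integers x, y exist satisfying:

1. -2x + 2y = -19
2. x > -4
No

Even the single constraint (-2x + 2y = -19) is infeasible over the integers.

  - -2x + 2y = -19: every term on the left is divisible by 2, so the LHS ≡ 0 (mod 2), but the RHS -19 is not — no integer solution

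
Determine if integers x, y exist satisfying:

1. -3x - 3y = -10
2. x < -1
No

Even the single constraint (-3x - 3y = -10) is infeasible over the integers.

  - -3x - 3y = -10: every term on the left is divisible by 3, so the LHS ≡ 0 (mod 3), but the RHS -10 is not — no integer solution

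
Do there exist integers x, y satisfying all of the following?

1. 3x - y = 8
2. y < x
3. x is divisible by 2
Yes

Take x = 0, y = -8. Substituting into each constraint:
  (1) 3(0) + 8 = 8 ✓
  (2) -8 < 0 ✓
  (3) 0 = 2 × 0, remainder 0 ✓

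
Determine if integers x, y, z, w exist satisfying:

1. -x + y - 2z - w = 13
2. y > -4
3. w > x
Yes

Take x = 0, y = 0, z = -7, w = 1. Substituting into each constraint:
  (1) 0 + 0 - 2(-7) + (-1) = 13 ✓
  (2) 0 > -4 ✓
  (3) 1 > 0 ✓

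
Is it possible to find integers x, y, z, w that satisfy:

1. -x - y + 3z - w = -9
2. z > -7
Yes

Take x = 0, y = 0, z = 0, w = 9. Substituting into each constraint:
  (1) 0 + 0 + 3(0) + (-9) = -9 ✓
  (2) 0 > -7 ✓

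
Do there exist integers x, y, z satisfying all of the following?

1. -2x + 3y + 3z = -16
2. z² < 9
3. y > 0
Yes

Take x = 11, y = 2, z = 0. Substituting into each constraint:
  (1) -2(11) + 3(2) + 3(0) = -16 ✓
  (2) z² = (0)² = 0, and 0 < 9 ✓
  (3) 2 > 0 ✓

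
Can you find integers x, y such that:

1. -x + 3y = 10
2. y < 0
Yes

Take x = -13, y = -1. Substituting into each constraint:
  (1) 13 + 3(-1) = 10 ✓
  (2) -1 < 0 ✓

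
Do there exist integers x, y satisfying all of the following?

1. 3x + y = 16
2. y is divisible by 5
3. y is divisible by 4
Yes

Take x = 12, y = -20. Substituting into each constraint:
  (1) 3(12) + (-20) = 16 ✓
  (2) -20 = 5 × -4, remainder 0 ✓
  (3) -20 = 4 × -5, remainder 0 ✓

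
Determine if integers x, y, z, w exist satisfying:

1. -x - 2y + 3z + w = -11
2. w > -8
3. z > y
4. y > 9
Yes

Take x = 24, y = 10, z = 11, w = 0. Substituting into each constraint:
  (1) (-24) - 2(10) + 3(11) + 0 = -11 ✓
  (2) 0 > -8 ✓
  (3) 11 > 10 ✓
  (4) 10 > 9 ✓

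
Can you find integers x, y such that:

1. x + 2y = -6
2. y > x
Yes

Take x = -4, y = -1. Substituting into each constraint:
  (1) (-4) + 2(-1) = -6 ✓
  (2) -1 > -4 ✓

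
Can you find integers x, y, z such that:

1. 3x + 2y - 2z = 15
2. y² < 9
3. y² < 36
Yes

Take x = 5, y = 0, z = 0. Substituting into each constraint:
  (1) 3(5) + 2(0) - 2(0) = 15 ✓
  (2) y² = (0)² = 0, and 0 < 9 ✓
  (3) y² = (0)² = 0, and 0 < 36 ✓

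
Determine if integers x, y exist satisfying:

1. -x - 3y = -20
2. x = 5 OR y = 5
Yes

Take x = 5, y = 5. Substituting into each constraint:
  (1) (-5) - 3(5) = -20 ✓
  (2) x = 5, target 5 ✓ (first branch holds)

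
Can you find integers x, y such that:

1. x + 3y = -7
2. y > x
Yes

Take x = -4, y = -1. Substituting into each constraint:
  (1) (-4) + 3(-1) = -7 ✓
  (2) -1 > -4 ✓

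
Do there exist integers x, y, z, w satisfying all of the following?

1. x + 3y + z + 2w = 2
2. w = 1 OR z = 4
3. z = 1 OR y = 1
Yes

Take x = -1, y = 0, z = 1, w = 1. Substituting into each constraint:
  (1) (-1) + 3(0) + 1 + 2(1) = 2 ✓
  (2) w = 1, target 1 ✓ (first branch holds)
  (3) z = 1, target 1 ✓ (first branch holds)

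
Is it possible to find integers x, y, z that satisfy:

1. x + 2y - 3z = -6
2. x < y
Yes

Take x = 0, y = 3, z = 4. Substituting into each constraint:
  (1) 0 + 2(3) - 3(4) = -6 ✓
  (2) 0 < 3 ✓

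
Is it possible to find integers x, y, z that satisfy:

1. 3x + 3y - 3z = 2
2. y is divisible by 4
No

Even the single constraint (3x + 3y - 3z = 2) is infeasible over the integers.

  - 3x + 3y - 3z = 2: every term on the left is divisible by 3, so the LHS ≡ 0 (mod 3), but the RHS 2 is not — no integer solution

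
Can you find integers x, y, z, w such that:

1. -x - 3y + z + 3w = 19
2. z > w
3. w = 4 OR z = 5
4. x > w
Yes

Take x = 5, y = -2, z = 6, w = 4. Substituting into each constraint:
  (1) (-5) - 3(-2) + 6 + 3(4) = 19 ✓
  (2) 6 > 4 ✓
  (3) w = 4, target 4 ✓ (first branch holds)
  (4) 5 > 4 ✓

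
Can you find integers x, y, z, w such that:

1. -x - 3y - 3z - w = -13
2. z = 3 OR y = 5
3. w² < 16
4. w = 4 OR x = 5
Yes

Take x = 5, y = 5, z = -2, w = -1. Substituting into each constraint:
  (1) (-5) - 3(5) - 3(-2) + 1 = -13 ✓
  (2) y = 5, target 5 ✓ (second branch holds)
  (3) w² = (-1)² = 1, and 1 < 16 ✓
  (4) x = 5, target 5 ✓ (second branch holds)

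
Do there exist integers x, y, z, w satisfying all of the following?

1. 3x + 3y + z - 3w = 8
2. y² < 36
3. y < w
Yes

Take x = 3, y = 0, z = 2, w = 1. Substituting into each constraint:
  (1) 3(3) + 3(0) + 2 - 3(1) = 8 ✓
  (2) y² = (0)² = 0, and 0 < 36 ✓
  (3) 0 < 1 ✓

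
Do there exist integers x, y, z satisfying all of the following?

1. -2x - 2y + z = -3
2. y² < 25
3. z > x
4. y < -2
Yes

Take x = 10, y = -3, z = 11. Substituting into each constraint:
  (1) -2(10) - 2(-3) + 11 = -3 ✓
  (2) y² = (-3)² = 9, and 9 < 25 ✓
  (3) 11 > 10 ✓
  (4) -3 < -2 ✓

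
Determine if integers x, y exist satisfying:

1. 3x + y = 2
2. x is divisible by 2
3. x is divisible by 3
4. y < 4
Yes

Take x = 0, y = 2. Substituting into each constraint:
  (1) 3(0) + 2 = 2 ✓
  (2) 0 = 2 × 0, remainder 0 ✓
  (3) 0 = 3 × 0, remainder 0 ✓
  (4) 2 < 4 ✓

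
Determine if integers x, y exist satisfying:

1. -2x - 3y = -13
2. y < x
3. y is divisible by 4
No

A contradictory subset is {-2x - 3y = -13, y is divisible by 4}. No integer assignment can satisfy these jointly:

  - -2x - 3y = -13: is a linear equation tying the variables together
  - y is divisible by 4: restricts y to multiples of 4

Modular obstruction: writing y = 4y', every remaining term of the linear equation is divisible by 2, so the left side is ≡ 0 (mod 2); but the right side -13 ≡ 1 (mod 2). No integers can satisfy it.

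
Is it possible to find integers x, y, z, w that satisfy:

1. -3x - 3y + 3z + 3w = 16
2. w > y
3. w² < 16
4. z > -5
No

Even the single constraint (-3x - 3y + 3z + 3w = 16) is infeasible over the integers.

  - -3x - 3y + 3z + 3w = 16: every term on the left is divisible by 3, so the LHS ≡ 0 (mod 3), but the RHS 16 is not — no integer solution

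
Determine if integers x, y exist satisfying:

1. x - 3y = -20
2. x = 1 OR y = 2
Yes

Take x = -14, y = 2. Substituting into each constraint:
  (1) (-14) - 3(2) = -20 ✓
  (2) y = 2, target 2 ✓ (second branch holds)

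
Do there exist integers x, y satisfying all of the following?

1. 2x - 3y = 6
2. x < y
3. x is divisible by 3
Yes

Take x = -9, y = -8. Substituting into each constraint:
  (1) 2(-9) - 3(-8) = 6 ✓
  (2) -9 < -8 ✓
  (3) -9 = 3 × -3, remainder 0 ✓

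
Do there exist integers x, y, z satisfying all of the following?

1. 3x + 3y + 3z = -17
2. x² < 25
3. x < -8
No

Even the single constraint (3x + 3y + 3z = -17) is infeasible over the integers.

  - 3x + 3y + 3z = -17: every term on the left is divisible by 3, so the LHS ≡ 0 (mod 3), but the RHS -17 is not — no integer solution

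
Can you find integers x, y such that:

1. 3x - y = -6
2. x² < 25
Yes

Take x = 0, y = 6. Substituting into each constraint:
  (1) 3(0) + (-6) = -6 ✓
  (2) x² = (0)² = 0, and 0 < 25 ✓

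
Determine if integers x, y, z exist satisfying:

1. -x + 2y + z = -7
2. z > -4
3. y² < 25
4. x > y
Yes

Take x = -2, y = -3, z = -3. Substituting into each constraint:
  (1) 2 + 2(-3) + (-3) = -7 ✓
  (2) -3 > -4 ✓
  (3) y² = (-3)² = 9, and 9 < 25 ✓
  (4) -2 > -3 ✓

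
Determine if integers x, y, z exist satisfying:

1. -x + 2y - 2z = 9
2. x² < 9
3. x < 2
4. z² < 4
Yes

Take x = 1, y = 6, z = 1. Substituting into each constraint:
  (1) (-1) + 2(6) - 2(1) = 9 ✓
  (2) x² = (1)² = 1, and 1 < 9 ✓
  (3) 1 < 2 ✓
  (4) z² = (1)² = 1, and 1 < 4 ✓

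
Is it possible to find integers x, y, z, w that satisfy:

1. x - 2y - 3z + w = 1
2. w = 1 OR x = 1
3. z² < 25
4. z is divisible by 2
Yes

Take x = 1, y = 0, z = 0, w = 0. Substituting into each constraint:
  (1) 1 - 2(0) - 3(0) + 0 = 1 ✓
  (2) x = 1, target 1 ✓ (second branch holds)
  (3) z² = (0)² = 0, and 0 < 25 ✓
  (4) 0 = 2 × 0, remainder 0 ✓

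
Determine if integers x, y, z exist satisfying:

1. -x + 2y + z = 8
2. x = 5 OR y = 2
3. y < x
Yes

Take x = 5, y = 1, z = 11. Substituting into each constraint:
  (1) (-5) + 2(1) + 11 = 8 ✓
  (2) x = 5, target 5 ✓ (first branch holds)
  (3) 1 < 5 ✓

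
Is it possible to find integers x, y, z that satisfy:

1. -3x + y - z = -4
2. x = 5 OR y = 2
Yes

Take x = 2, y = 2, z = 0. Substituting into each constraint:
  (1) -3(2) + 2 + 0 = -4 ✓
  (2) y = 2, target 2 ✓ (second branch holds)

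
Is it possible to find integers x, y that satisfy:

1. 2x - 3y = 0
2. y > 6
Yes

Take x = 12, y = 8. Substituting into each constraint:
  (1) 2(12) - 3(8) = 0 ✓
  (2) 8 > 6 ✓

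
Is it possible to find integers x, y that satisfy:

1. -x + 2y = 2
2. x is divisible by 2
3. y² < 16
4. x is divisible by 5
Yes

Take x = 0, y = 1. Substituting into each constraint:
  (1) 0 + 2(1) = 2 ✓
  (2) 0 = 2 × 0, remainder 0 ✓
  (3) y² = (1)² = 1, and 1 < 16 ✓
  (4) 0 = 5 × 0, remainder 0 ✓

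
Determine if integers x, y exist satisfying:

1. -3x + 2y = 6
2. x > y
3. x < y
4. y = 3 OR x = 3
No

A contradictory subset is {x > y, x < y}. No integer assignment can satisfy these jointly:

  - x > y: bounds one variable relative to another variable
  - x < y: bounds one variable relative to another variable

Direct contradiction: x > y and y > x cannot both hold.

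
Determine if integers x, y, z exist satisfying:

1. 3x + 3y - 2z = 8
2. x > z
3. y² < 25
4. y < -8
No

A contradictory subset is {y² < 25, y < -8}. No integer assignment can satisfy these jointly:

  - y² < 25: restricts y to |y| ≤ 4
  - y < -8: bounds one variable relative to a constant

Direct contradiction: the bounds on y require y ≥ -4 and y ≤ -9 simultaneously, which is empty.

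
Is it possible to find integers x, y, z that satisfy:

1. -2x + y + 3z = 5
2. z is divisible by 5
Yes

Take x = 0, y = 5, z = 0. Substituting into each constraint:
  (1) -2(0) + 5 + 3(0) = 5 ✓
  (2) 0 = 5 × 0, remainder 0 ✓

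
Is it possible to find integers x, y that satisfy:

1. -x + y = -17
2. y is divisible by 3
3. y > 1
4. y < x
Yes

Take x = 20, y = 3. Substituting into each constraint:
  (1) (-20) + 3 = -17 ✓
  (2) 3 = 3 × 1, remainder 0 ✓
  (3) 3 > 1 ✓
  (4) 3 < 20 ✓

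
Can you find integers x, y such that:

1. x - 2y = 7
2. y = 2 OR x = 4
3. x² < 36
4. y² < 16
No

A contradictory subset is {x - 2y = 7, y = 2 OR x = 4, x² < 36}. No integer assignment can satisfy these jointly:

  - x - 2y = 7: is a linear equation tying the variables together
  - y = 2 OR x = 4: forces a choice: either y = 2 or x = 4
  - x² < 36: restricts x to |x| ≤ 5

Split on the disjunction (y = 2 OR x = 4):
  • If y = 2: the equation forces x = 11, but x² < 36 requires |x| ≤ 5.
  • If x = 4: with x = 4, every remaining term of the linear equation is divisible by 2, so the left side is ≡ 0 (mod 2); but the right side 3 ≡ 1 (mod 2). No integers can satisfy it.
Both branches are infeasible, so the system has no integer solution.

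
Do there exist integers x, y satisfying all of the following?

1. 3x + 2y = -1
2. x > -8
Yes

Take x = -1, y = 1. Substituting into each constraint:
  (1) 3(-1) + 2(1) = -1 ✓
  (2) -1 > -8 ✓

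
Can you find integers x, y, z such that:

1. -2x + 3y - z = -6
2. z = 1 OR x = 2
Yes

Take x = 1, y = -1, z = 1. Substituting into each constraint:
  (1) -2(1) + 3(-1) + (-1) = -6 ✓
  (2) z = 1, target 1 ✓ (first branch holds)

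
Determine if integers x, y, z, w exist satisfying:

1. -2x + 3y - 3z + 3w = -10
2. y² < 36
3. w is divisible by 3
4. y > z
Yes

Take x = 8, y = 0, z = -2, w = 0. Substituting into each constraint:
  (1) -2(8) + 3(0) - 3(-2) + 3(0) = -10 ✓
  (2) y² = (0)² = 0, and 0 < 36 ✓
  (3) 0 = 3 × 0, remainder 0 ✓
  (4) 0 > -2 ✓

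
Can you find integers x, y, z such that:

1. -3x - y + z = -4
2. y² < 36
Yes

Take x = 0, y = 4, z = 0. Substituting into each constraint:
  (1) -3(0) + (-4) + 0 = -4 ✓
  (2) y² = (4)² = 16, and 16 < 36 ✓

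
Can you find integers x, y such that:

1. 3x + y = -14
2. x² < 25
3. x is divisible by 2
Yes

Take x = 0, y = -14. Substituting into each constraint:
  (1) 3(0) + (-14) = -14 ✓
  (2) x² = (0)² = 0, and 0 < 25 ✓
  (3) 0 = 2 × 0, remainder 0 ✓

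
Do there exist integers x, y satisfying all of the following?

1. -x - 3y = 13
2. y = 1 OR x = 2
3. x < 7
Yes

Take x = -16, y = 1. Substituting into each constraint:
  (1) 16 - 3(1) = 13 ✓
  (2) y = 1, target 1 ✓ (first branch holds)
  (3) -16 < 7 ✓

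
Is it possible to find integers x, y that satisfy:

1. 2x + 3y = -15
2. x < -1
Yes

Take x = -3, y = -3. Substituting into each constraint:
  (1) 2(-3) + 3(-3) = -15 ✓
  (2) -3 < -1 ✓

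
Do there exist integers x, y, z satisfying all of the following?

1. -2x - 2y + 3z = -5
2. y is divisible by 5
Yes

Take x = 1, y = 0, z = -1. Substituting into each constraint:
  (1) -2(1) - 2(0) + 3(-1) = -5 ✓
  (2) 0 = 5 × 0, remainder 0 ✓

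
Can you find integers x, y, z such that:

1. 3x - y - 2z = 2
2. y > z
Yes

Take x = 1, y = 1, z = 0. Substituting into each constraint:
  (1) 3(1) + (-1) - 2(0) = 2 ✓
  (2) 1 > 0 ✓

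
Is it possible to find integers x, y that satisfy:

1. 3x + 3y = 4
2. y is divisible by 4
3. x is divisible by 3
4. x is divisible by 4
No

Even the single constraint (3x + 3y = 4) is infeasible over the integers.

  - 3x + 3y = 4: every term on the left is divisible by 3, so the LHS ≡ 0 (mod 3), but the RHS 4 is not — no integer solution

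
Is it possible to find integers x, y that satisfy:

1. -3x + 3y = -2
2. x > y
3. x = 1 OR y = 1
No

Even the single constraint (-3x + 3y = -2) is infeasible over the integers.

  - -3x + 3y = -2: every term on the left is divisible by 3, so the LHS ≡ 0 (mod 3), but the RHS -2 is not — no integer solution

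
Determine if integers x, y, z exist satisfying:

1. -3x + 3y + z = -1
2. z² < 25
Yes

Take x = 1, y = 0, z = 2. Substituting into each constraint:
  (1) -3(1) + 3(0) + 2 = -1 ✓
  (2) z² = (2)² = 4, and 4 < 25 ✓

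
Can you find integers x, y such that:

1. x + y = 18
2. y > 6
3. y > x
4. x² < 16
Yes

Take x = 0, y = 18. Substituting into each constraint:
  (1) 0 + 18 = 18 ✓
  (2) 18 > 6 ✓
  (3) 18 > 0 ✓
  (4) x² = (0)² = 0, and 0 < 16 ✓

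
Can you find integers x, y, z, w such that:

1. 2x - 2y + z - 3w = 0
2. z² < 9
Yes

Take x = 0, y = 0, z = 0, w = 0. Substituting into each constraint:
  (1) 2(0) - 2(0) + 0 - 3(0) = 0 ✓
  (2) z² = (0)² = 0, and 0 < 9 ✓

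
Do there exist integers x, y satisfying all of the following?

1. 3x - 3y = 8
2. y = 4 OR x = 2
No

Even the single constraint (3x - 3y = 8) is infeasible over the integers.

  - 3x - 3y = 8: every term on the left is divisible by 3, so the LHS ≡ 0 (mod 3), but the RHS 8 is not — no integer solution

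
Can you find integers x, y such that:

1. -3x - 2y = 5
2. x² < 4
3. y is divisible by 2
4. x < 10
Yes

Take x = 1, y = -4. Substituting into each constraint:
  (1) -3(1) - 2(-4) = 5 ✓
  (2) x² = (1)² = 1, and 1 < 4 ✓
  (3) -4 = 2 × -2, remainder 0 ✓
  (4) 1 < 10 ✓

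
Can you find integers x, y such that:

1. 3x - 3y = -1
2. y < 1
No

Even the single constraint (3x - 3y = -1) is infeasible over the integers.

  - 3x - 3y = -1: every term on the left is divisible by 3, so the LHS ≡ 0 (mod 3), but the RHS -1 is not — no integer solution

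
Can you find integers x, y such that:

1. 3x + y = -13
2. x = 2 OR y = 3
Yes

Take x = 2, y = -19. Substituting into each constraint:
  (1) 3(2) + (-19) = -13 ✓
  (2) x = 2, target 2 ✓ (first branch holds)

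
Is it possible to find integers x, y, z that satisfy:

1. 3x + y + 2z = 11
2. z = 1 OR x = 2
Yes

Take x = 1, y = 6, z = 1. Substituting into each constraint:
  (1) 3(1) + 6 + 2(1) = 11 ✓
  (2) z = 1, target 1 ✓ (first branch holds)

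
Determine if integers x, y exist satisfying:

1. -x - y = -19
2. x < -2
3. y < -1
No

The full constraint system is jointly infeasible over the integers. Each constraint and what it forces:

  - -x - y = -19: is a linear equation tying the variables together
  - x < -2: bounds one variable relative to a constant
  - y < -1: bounds one variable relative to a constant

Range argument: with x ∈ [−∞, -3], y ∈ [−∞, -2], the left side of the equation is at least 5, but the right side is -19 < 5. No integer solution exists.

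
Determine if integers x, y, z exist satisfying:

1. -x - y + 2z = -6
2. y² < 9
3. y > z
Yes

Take x = 5, y = 1, z = 0. Substituting into each constraint:
  (1) (-5) + (-1) + 2(0) = -6 ✓
  (2) y² = (1)² = 1, and 1 < 9 ✓
  (3) 1 > 0 ✓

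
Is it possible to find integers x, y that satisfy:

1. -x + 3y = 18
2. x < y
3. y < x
No

A contradictory subset is {x < y, y < x}. No integer assignment can satisfy these jointly:

  - x < y: bounds one variable relative to another variable
  - y < x: bounds one variable relative to another variable

Direct contradiction: y > x and x > y cannot both hold.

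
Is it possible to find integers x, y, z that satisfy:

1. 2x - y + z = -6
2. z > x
Yes

Take x = -1, y = 4, z = 0. Substituting into each constraint:
  (1) 2(-1) + (-4) + 0 = -6 ✓
  (2) 0 > -1 ✓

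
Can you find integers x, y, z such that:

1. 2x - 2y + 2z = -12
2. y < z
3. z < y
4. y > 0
No

A contradictory subset is {y < z, z < y}. No integer assignment can satisfy these jointly:

  - y < z: bounds one variable relative to another variable
  - z < y: bounds one variable relative to another variable

Direct contradiction: z > y and y > z cannot both hold.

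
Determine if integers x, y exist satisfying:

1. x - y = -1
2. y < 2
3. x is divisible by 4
Yes

Take x = 0, y = 1. Substituting into each constraint:
  (1) 0 + (-1) = -1 ✓
  (2) 1 < 2 ✓
  (3) 0 = 4 × 0, remainder 0 ✓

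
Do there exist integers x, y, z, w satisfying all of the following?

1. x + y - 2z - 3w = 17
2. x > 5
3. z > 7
Yes

Take x = 33, y = 0, z = 8, w = 0. Substituting into each constraint:
  (1) 33 + 0 - 2(8) - 3(0) = 17 ✓
  (2) 33 > 5 ✓
  (3) 8 > 7 ✓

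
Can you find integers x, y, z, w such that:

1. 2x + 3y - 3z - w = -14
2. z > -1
Yes

Take x = -7, y = 0, z = 0, w = 0. Substituting into each constraint:
  (1) 2(-7) + 3(0) - 3(0) + 0 = -14 ✓
  (2) 0 > -1 ✓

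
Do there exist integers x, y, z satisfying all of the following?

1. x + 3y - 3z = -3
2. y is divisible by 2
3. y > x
Yes

Take x = -3, y = -2, z = -2. Substituting into each constraint:
  (1) (-3) + 3(-2) - 3(-2) = -3 ✓
  (2) -2 = 2 × -1, remainder 0 ✓
  (3) -2 > -3 ✓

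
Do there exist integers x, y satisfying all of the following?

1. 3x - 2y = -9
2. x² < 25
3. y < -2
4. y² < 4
No

A contradictory subset is {y < -2, y² < 4}. No integer assignment can satisfy these jointly:

  - y < -2: bounds one variable relative to a constant
  - y² < 4: restricts y to |y| ≤ 1

Direct contradiction: the bounds on y require y ≥ -1 and y ≤ -3 simultaneously, which is empty.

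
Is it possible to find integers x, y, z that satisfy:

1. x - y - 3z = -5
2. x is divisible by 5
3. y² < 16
Yes

Take x = 0, y = 2, z = 1. Substituting into each constraint:
  (1) 0 + (-2) - 3(1) = -5 ✓
  (2) 0 = 5 × 0, remainder 0 ✓
  (3) y² = (2)² = 4, and 4 < 16 ✓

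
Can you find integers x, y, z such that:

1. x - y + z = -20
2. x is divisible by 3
Yes

Take x = 0, y = 20, z = 0. Substituting into each constraint:
  (1) 0 + (-20) + 0 = -20 ✓
  (2) 0 = 3 × 0, remainder 0 ✓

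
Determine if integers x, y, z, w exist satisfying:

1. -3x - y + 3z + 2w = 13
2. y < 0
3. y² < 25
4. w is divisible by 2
Yes

Take x = 0, y = -1, z = 4, w = 0. Substituting into each constraint:
  (1) -3(0) + 1 + 3(4) + 2(0) = 13 ✓
  (2) -1 < 0 ✓
  (3) y² = (-1)² = 1, and 1 < 25 ✓
  (4) 0 = 2 × 0, remainder 0 ✓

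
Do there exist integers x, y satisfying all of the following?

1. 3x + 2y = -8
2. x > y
Yes

Take x = 0, y = -4. Substituting into each constraint:
  (1) 3(0) + 2(-4) = -8 ✓
  (2) 0 > -4 ✓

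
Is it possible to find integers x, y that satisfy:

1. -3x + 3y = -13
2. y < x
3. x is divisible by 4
No

Even the single constraint (-3x + 3y = -13) is infeasible over the integers.

  - -3x + 3y = -13: every term on the left is divisible by 3, so the LHS ≡ 0 (mod 3), but the RHS -13 is not — no integer solution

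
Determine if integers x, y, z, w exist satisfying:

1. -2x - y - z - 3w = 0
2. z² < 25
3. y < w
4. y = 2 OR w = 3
Yes

Take x = -4, y = 1, z = -2, w = 3. Substituting into each constraint:
  (1) -2(-4) + (-1) + 2 - 3(3) = 0 ✓
  (2) z² = (-2)² = 4, and 4 < 25 ✓
  (3) 1 < 3 ✓
  (4) w = 3, target 3 ✓ (second branch holds)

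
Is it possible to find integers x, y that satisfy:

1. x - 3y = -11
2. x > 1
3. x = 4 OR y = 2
Yes

Take x = 4, y = 5. Substituting into each constraint:
  (1) 4 - 3(5) = -11 ✓
  (2) 4 > 1 ✓
  (3) x = 4, target 4 ✓ (first branch holds)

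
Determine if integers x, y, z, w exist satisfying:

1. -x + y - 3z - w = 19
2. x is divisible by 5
Yes

Take x = 0, y = 0, z = -7, w = 2. Substituting into each constraint:
  (1) 0 + 0 - 3(-7) + (-2) = 19 ✓
  (2) 0 = 5 × 0, remainder 0 ✓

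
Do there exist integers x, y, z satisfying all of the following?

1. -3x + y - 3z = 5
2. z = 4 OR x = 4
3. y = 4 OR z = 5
Yes

Take x = 4, y = 32, z = 5. Substituting into each constraint:
  (1) -3(4) + 32 - 3(5) = 5 ✓
  (2) x = 4, target 4 ✓ (second branch holds)
  (3) z = 5, target 5 ✓ (second branch holds)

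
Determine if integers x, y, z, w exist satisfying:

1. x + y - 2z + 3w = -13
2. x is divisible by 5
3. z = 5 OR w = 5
Yes

Take x = 0, y = -28, z = 0, w = 5. Substituting into each constraint:
  (1) 0 + (-28) - 2(0) + 3(5) = -13 ✓
  (2) 0 = 5 × 0, remainder 0 ✓
  (3) w = 5, target 5 ✓ (second branch holds)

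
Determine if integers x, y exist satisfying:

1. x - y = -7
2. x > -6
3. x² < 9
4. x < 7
Yes

Take x = 0, y = 7. Substituting into each constraint:
  (1) 0 + (-7) = -7 ✓
  (2) 0 > -6 ✓
  (3) x² = (0)² = 0, and 0 < 9 ✓
  (4) 0 < 7 ✓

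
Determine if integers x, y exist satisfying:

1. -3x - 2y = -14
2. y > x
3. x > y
No

A contradictory subset is {y > x, x > y}. No integer assignment can satisfy these jointly:

  - y > x: bounds one variable relative to another variable
  - x > y: bounds one variable relative to another variable

Direct contradiction: y > x and x > y cannot both hold.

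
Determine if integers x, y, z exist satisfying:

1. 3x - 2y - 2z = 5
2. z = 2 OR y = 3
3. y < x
Yes

Take x = 7, y = 6, z = 2. Substituting into each constraint:
  (1) 3(7) - 2(6) - 2(2) = 5 ✓
  (2) z = 2, target 2 ✓ (first branch holds)
  (3) 6 < 7 ✓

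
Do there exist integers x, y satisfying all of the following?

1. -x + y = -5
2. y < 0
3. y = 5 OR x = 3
Yes

Take x = 3, y = -2. Substituting into each constraint:
  (1) (-3) + (-2) = -5 ✓
  (2) -2 < 0 ✓
  (3) x = 3, target 3 ✓ (second branch holds)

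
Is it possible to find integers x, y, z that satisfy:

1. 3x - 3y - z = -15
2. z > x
Yes

Take x = -1, y = 4, z = 0. Substituting into each constraint:
  (1) 3(-1) - 3(4) + 0 = -15 ✓
  (2) 0 > -1 ✓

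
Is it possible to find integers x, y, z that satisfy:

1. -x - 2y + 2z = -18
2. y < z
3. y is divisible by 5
Yes

Take x = 20, y = 0, z = 1. Substituting into each constraint:
  (1) (-20) - 2(0) + 2(1) = -18 ✓
  (2) 0 < 1 ✓
  (3) 0 = 5 × 0, remainder 0 ✓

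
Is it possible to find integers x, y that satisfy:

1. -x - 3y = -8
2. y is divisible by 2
Yes

Take x = 8, y = 0. Substituting into each constraint:
  (1) (-8) - 3(0) = -8 ✓
  (2) 0 = 2 × 0, remainder 0 ✓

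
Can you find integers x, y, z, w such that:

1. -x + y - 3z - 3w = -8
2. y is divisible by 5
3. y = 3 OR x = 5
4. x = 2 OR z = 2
Yes

Take x = 5, y = 15, z = 2, w = 4. Substituting into each constraint:
  (1) (-5) + 15 - 3(2) - 3(4) = -8 ✓
  (2) 15 = 5 × 3, remainder 0 ✓
  (3) x = 5, target 5 ✓ (second branch holds)
  (4) z = 2, target 2 ✓ (second branch holds)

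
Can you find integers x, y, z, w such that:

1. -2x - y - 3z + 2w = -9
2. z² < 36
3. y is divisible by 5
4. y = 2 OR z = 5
Yes

Take x = 0, y = 0, z = 5, w = 3. Substituting into each constraint:
  (1) -2(0) + 0 - 3(5) + 2(3) = -9 ✓
  (2) z² = (5)² = 25, and 25 < 36 ✓
  (3) 0 = 5 × 0, remainder 0 ✓
  (4) z = 5, target 5 ✓ (second branch holds)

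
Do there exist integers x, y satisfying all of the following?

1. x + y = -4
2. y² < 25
Yes

Take x = -4, y = 0. Substituting into each constraint:
  (1) (-4) + 0 = -4 ✓
  (2) y² = (0)² = 0, and 0 < 25 ✓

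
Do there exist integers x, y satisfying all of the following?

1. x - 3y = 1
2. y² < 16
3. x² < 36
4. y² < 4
Yes

Take x = 1, y = 0. Substituting into each constraint:
  (1) 1 - 3(0) = 1 ✓
  (2) y² = (0)² = 0, and 0 < 16 ✓
  (3) x² = (1)² = 1, and 1 < 36 ✓
  (4) y² = (0)² = 0, and 0 < 4 ✓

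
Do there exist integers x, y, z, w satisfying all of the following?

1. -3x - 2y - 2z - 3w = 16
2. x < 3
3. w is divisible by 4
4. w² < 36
Yes

Take x = -6, y = 1, z = 0, w = 0. Substituting into each constraint:
  (1) -3(-6) - 2(1) - 2(0) - 3(0) = 16 ✓
  (2) -6 < 3 ✓
  (3) 0 = 4 × 0, remainder 0 ✓
  (4) w² = (0)² = 0, and 0 < 36 ✓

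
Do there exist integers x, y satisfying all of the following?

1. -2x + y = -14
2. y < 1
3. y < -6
Yes

Take x = 3, y = -8. Substituting into each constraint:
  (1) -2(3) + (-8) = -14 ✓
  (2) -8 < 1 ✓
  (3) -8 < -6 ✓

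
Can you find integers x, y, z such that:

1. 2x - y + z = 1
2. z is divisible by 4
Yes

Take x = 1, y = 1, z = 0. Substituting into each constraint:
  (1) 2(1) + (-1) + 0 = 1 ✓
  (2) 0 = 4 × 0, remainder 0 ✓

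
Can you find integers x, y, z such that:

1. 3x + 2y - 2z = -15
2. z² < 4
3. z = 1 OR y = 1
Yes

Take x = -3, y = -2, z = 1. Substituting into each constraint:
  (1) 3(-3) + 2(-2) - 2(1) = -15 ✓
  (2) z² = (1)² = 1, and 1 < 4 ✓
  (3) z = 1, target 1 ✓ (first branch holds)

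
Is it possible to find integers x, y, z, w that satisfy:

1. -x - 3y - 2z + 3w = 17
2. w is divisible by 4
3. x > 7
Yes

Take x = 10, y = -9, z = 0, w = 0. Substituting into each constraint:
  (1) (-10) - 3(-9) - 2(0) + 3(0) = 17 ✓
  (2) 0 = 4 × 0, remainder 0 ✓
  (3) 10 > 7 ✓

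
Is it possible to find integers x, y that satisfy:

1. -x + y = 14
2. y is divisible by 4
Yes

Take x = -14, y = 0. Substituting into each constraint:
  (1) 14 + 0 = 14 ✓
  (2) 0 = 4 × 0, remainder 0 ✓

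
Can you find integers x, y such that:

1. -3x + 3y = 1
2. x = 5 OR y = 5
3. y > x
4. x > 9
No

Even the single constraint (-3x + 3y = 1) is infeasible over the integers.

  - -3x + 3y = 1: every term on the left is divisible by 3, so the LHS ≡ 0 (mod 3), but the RHS 1 is not — no integer solution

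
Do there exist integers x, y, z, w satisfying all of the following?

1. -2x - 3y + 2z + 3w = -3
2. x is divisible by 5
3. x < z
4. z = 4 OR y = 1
Yes

Take x = 0, y = 1, z = 3, w = -2. Substituting into each constraint:
  (1) -2(0) - 3(1) + 2(3) + 3(-2) = -3 ✓
  (2) 0 = 5 × 0, remainder 0 ✓
  (3) 0 < 3 ✓
  (4) y = 1, target 1 ✓ (second branch holds)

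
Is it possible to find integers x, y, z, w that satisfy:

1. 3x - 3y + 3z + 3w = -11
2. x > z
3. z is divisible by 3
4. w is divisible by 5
No

Even the single constraint (3x - 3y + 3z + 3w = -11) is infeasible over the integers.

  - 3x - 3y + 3z + 3w = -11: every term on the left is divisible by 3, so the LHS ≡ 0 (mod 3), but the RHS -11 is not — no integer solution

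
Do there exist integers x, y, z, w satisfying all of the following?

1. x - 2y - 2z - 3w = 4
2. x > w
Yes

Take x = 2, y = 0, z = -1, w = 0. Substituting into each constraint:
  (1) 2 - 2(0) - 2(-1) - 3(0) = 4 ✓
  (2) 2 > 0 ✓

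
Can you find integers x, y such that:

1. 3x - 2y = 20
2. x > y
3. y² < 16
Yes

Take x = 6, y = -1. Substituting into each constraint:
  (1) 3(6) - 2(-1) = 20 ✓
  (2) 6 > -1 ✓
  (3) y² = (-1)² = 1, and 1 < 16 ✓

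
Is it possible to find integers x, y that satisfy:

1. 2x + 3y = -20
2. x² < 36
Yes

Take x = -1, y = -6. Substituting into each constraint:
  (1) 2(-1) + 3(-6) = -20 ✓
  (2) x² = (-1)² = 1, and 1 < 36 ✓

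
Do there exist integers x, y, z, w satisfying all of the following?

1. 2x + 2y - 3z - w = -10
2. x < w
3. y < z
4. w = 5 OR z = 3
Yes

Take x = 0, y = 0, z = 3, w = 1. Substituting into each constraint:
  (1) 2(0) + 2(0) - 3(3) + (-1) = -10 ✓
  (2) 0 < 1 ✓
  (3) 0 < 3 ✓
  (4) z = 3, target 3 ✓ (second branch holds)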